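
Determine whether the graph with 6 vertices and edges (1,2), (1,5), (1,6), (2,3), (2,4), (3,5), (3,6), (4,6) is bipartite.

Step 1: Attempt 2-coloring using BFS:
  Start at vertex 1, assign color 0
  Color vertex 2 with color 1 (neighbor of 1)
  Color vertex 5 with color 1 (neighbor of 1)
  Color vertex 6 with color 1 (neighbor of 1)
  Color vertex 3 with color 0 (neighbor of 2)
  Color vertex 4 with color 0 (neighbor of 2)

Step 2: 2-coloring succeeded. No conflicts found.
  Set A (color 0): {1, 3, 4}
  Set B (color 1): {2, 5, 6}

The graph is bipartite with partition {1, 3, 4}, {2, 5, 6}.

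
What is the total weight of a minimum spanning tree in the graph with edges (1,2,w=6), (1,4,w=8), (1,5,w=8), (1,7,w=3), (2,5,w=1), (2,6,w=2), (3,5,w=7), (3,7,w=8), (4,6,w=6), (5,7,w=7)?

Apply Kruskal's algorithm (sort edges by weight, add if no cycle):

Sorted edges by weight:
  (2,5) w=1
  (2,6) w=2
  (1,7) w=3
  (1,2) w=6
  (4,6) w=6
  (3,5) w=7
  (5,7) w=7
  (1,5) w=8
  (1,4) w=8
  (3,7) w=8

Add edge (2,5) w=1 -- no cycle. Running total: 1
Add edge (2,6) w=2 -- no cycle. Running total: 3
Add edge (1,7) w=3 -- no cycle. Running total: 6
Add edge (1,2) w=6 -- no cycle. Running total: 12
Add edge (4,6) w=6 -- no cycle. Running total: 18
Add edge (3,5) w=7 -- no cycle. Running total: 25

MST edges: (2,5,w=1), (2,6,w=2), (1,7,w=3), (1,2,w=6), (4,6,w=6), (3,5,w=7)
Total MST weight: 1 + 2 + 3 + 6 + 6 + 7 = 25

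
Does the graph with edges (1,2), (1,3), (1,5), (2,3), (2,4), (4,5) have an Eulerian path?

Step 1: Find the degree of each vertex:
  deg(1) = 3
  deg(2) = 3
  deg(3) = 2
  deg(4) = 2
  deg(5) = 2

Step 2: Count vertices with odd degree:
  Odd-degree vertices: 1, 2 (2 total)

Step 3: Apply Euler's theorem:
  - Eulerian circuit exists iff graph is connected and all vertices have even degree
  - Eulerian path exists iff graph is connected and has 0 or 2 odd-degree vertices

Graph is connected with exactly 2 odd-degree vertices (1, 2).
Eulerian path exists (starting and ending at the odd-degree vertices), but no Eulerian circuit.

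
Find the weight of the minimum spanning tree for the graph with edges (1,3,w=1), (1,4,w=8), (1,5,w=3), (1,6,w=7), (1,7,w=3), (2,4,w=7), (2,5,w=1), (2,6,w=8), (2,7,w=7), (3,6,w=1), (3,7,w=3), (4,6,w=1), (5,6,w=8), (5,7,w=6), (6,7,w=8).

Apply Kruskal's algorithm (sort edges by weight, add if no cycle):

Sorted edges by weight:
  (1,3) w=1
  (2,5) w=1
  (3,6) w=1
  (4,6) w=1
  (1,5) w=3
  (1,7) w=3
  (3,7) w=3
  (5,7) w=6
  (1,6) w=7
  (2,7) w=7
  (2,4) w=7
  (1,4) w=8
  (2,6) w=8
  (5,6) w=8
  (6,7) w=8

Add edge (1,3) w=1 -- no cycle. Running total: 1
Add edge (2,5) w=1 -- no cycle. Running total: 2
Add edge (3,6) w=1 -- no cycle. Running total: 3
Add edge (4,6) w=1 -- no cycle. Running total: 4
Add edge (1,5) w=3 -- no cycle. Running total: 7
Add edge (1,7) w=3 -- no cycle. Running total: 10

MST edges: (1,3,w=1), (2,5,w=1), (3,6,w=1), (4,6,w=1), (1,5,w=3), (1,7,w=3)
Total MST weight: 1 + 1 + 1 + 1 + 3 + 3 = 10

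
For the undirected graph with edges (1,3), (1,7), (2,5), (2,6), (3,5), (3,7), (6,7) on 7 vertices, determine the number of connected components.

Step 1: Build adjacency list from edges:
  1: 3, 7
  2: 5, 6
  3: 1, 5, 7
  4: (none)
  5: 2, 3
  6: 2, 7
  7: 1, 3, 6

Step 2: Run BFS/DFS from vertex 1:
  Visited: {1, 3, 7, 5, 6, 2}
  Reached 6 of 7 vertices

Step 3: Only 6 of 7 vertices reached. Graph is disconnected.
Connected components: {1, 2, 3, 5, 6, 7}, {4}
Number of connected components: 2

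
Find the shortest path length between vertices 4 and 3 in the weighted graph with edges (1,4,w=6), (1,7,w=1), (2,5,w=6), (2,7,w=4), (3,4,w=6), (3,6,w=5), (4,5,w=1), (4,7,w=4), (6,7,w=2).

Step 1: Build adjacency list with weights:
  1: 4(w=6), 7(w=1)
  2: 5(w=6), 7(w=4)
  3: 4(w=6), 6(w=5)
  4: 1(w=6), 3(w=6), 5(w=1), 7(w=4)
  5: 2(w=6), 4(w=1)
  6: 3(w=5), 7(w=2)
  7: 1(w=1), 2(w=4), 4(w=4), 6(w=2)

Step 2: Apply Dijkstra's algorithm from vertex 4:
  Visit vertex 4 (distance=0)
    Update dist[1] = 6
    Update dist[3] = 6
    Update dist[5] = 1
    Update dist[7] = 4
  Visit vertex 5 (distance=1)
    Update dist[2] = 7
  Visit vertex 7 (distance=4)
    Update dist[1] = 5
    Update dist[6] = 6
  Visit vertex 1 (distance=5)
  Visit vertex 3 (distance=6)

Step 3: Shortest path: 4 -> 3
Total weight: 6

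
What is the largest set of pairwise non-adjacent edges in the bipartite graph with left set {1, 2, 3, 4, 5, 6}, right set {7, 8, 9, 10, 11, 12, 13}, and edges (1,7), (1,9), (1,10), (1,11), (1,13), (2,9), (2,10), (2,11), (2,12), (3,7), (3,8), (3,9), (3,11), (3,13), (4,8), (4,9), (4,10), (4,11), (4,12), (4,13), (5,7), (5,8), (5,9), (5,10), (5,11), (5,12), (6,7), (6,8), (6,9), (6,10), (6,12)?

Step 1: List the neighbors of each left vertex:
  1: 7, 9, 10, 11, 13
  2: 9, 10, 11, 12
  3: 7, 8, 9, 11, 13
  4: 8, 9, 10, 11, 12, 13
  5: 7, 8, 9, 10, 11, 12
  6: 7, 8, 9, 10, 12

Step 2: Greedily match left vertices, then look for augmenting paths:
  Match 1 -- 7
  Match 2 -- 9
  Match 3 -- 8
  Match 4 -- 10
  Match 5 -- 11
  Match 6 -- 12
  No augmenting path remains.

Step 3: Verify this is maximum:
  Matching size 6 = min(|L|, |R|) = min(6, 7), which is an upper bound, so this matching is maximum.

Maximum matching: {(1,7), (2,9), (3,8), (4,10), (5,11), (6,12)}
Size: 6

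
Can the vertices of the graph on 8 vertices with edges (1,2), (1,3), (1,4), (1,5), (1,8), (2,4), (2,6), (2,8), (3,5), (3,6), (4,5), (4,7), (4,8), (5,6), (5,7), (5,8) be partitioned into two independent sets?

Step 1: Attempt 2-coloring using BFS:
  Start at vertex 1, assign color 0
  Color vertex 2 with color 1 (neighbor of 1)
  Color vertex 3 with color 1 (neighbor of 1)
  Color vertex 4 with color 1 (neighbor of 1)
  Color vertex 5 with color 1 (neighbor of 1)
  Color vertex 8 with color 1 (neighbor of 1)

Step 2: Conflict found! Vertices 2 and 4 are adjacent but have the same color.
This means the graph contains an odd cycle.

The graph is NOT bipartite.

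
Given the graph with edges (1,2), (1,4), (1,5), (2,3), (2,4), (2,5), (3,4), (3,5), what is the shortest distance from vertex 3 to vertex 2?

Step 1: Build adjacency list:
  1: 2, 4, 5
  2: 1, 3, 4, 5
  3: 2, 4, 5
  4: 1, 2, 3
  5: 1, 2, 3

Step 2: BFS from vertex 3 to find shortest path to 2:
  vertex 2 reached at distance 1

Step 3: Shortest path: 3 -> 2
Path length: 1 edge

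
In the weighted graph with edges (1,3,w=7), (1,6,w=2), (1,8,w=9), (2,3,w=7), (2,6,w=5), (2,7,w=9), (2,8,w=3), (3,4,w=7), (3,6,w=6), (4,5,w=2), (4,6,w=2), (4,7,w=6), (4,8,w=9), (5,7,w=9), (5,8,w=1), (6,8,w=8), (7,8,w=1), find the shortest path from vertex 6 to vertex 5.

Step 1: Build adjacency list with weights:
  1: 3(w=7), 6(w=2), 8(w=9)
  2: 3(w=7), 6(w=5), 7(w=9), 8(w=3)
  3: 1(w=7), 2(w=7), 4(w=7), 6(w=6)
  4: 3(w=7), 5(w=2), 6(w=2), 7(w=6), 8(w=9)
  5: 4(w=2), 7(w=9), 8(w=1)
  6: 1(w=2), 2(w=5), 3(w=6), 4(w=2), 8(w=8)
  7: 2(w=9), 4(w=6), 5(w=9), 8(w=1)
  8: 1(w=9), 2(w=3), 4(w=9), 5(w=1), 6(w=8), 7(w=1)

Step 2: Apply Dijkstra's algorithm from vertex 6:
  Visit vertex 6 (distance=0)
    Update dist[1] = 2
    Update dist[2] = 5
    Update dist[3] = 6
    Update dist[4] = 2
    Update dist[8] = 8
  Visit vertex 1 (distance=2)
  Visit vertex 4 (distance=2)
    Update dist[5] = 4
    Update dist[7] = 8
  Visit vertex 5 (distance=4)
    Update dist[8] = 5

Step 3: Shortest path: 6 -> 4 -> 5
Total weight: 2 + 2 = 4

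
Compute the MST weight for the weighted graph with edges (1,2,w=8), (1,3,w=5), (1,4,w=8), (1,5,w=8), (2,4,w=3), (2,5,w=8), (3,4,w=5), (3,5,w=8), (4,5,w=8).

Apply Kruskal's algorithm (sort edges by weight, add if no cycle):

Sorted edges by weight:
  (2,4) w=3
  (1,3) w=5
  (3,4) w=5
  (1,2) w=8
  (1,4) w=8
  (1,5) w=8
  (2,5) w=8
  (3,5) w=8
  (4,5) w=8

Add edge (2,4) w=3 -- no cycle. Running total: 3
Add edge (1,3) w=5 -- no cycle. Running total: 8
Add edge (3,4) w=5 -- no cycle. Running total: 13
Skip edge (1,2) w=8 -- would create cycle
Skip edge (1,4) w=8 -- would create cycle
Add edge (1,5) w=8 -- no cycle. Running total: 21

MST edges: (2,4,w=3), (1,3,w=5), (3,4,w=5), (1,5,w=8)
Total MST weight: 3 + 5 + 5 + 8 = 21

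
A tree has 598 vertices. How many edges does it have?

A tree on n vertices always has exactly n - 1 edges.
For n = 598: edges = 598 - 1 = 597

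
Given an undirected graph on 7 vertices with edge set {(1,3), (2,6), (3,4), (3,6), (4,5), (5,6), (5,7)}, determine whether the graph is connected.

Step 1: Build adjacency list from edges:
  1: 3
  2: 6
  3: 1, 4, 6
  4: 3, 5
  5: 4, 6, 7
  6: 2, 3, 5
  7: 5

Step 2: Run BFS/DFS from vertex 1:
  Visited: {1, 3, 4, 6, 5, 2, 7}
  Reached 7 of 7 vertices

Step 3: All 7 vertices reached from vertex 1, so the graph is connected.
Answer: Yes, the graph is connected.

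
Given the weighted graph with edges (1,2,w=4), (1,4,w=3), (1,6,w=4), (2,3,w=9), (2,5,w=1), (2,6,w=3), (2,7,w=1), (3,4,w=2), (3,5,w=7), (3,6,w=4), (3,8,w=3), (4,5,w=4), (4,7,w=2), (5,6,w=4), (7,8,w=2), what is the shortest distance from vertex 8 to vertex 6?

Step 1: Build adjacency list with weights:
  1: 2(w=4), 4(w=3), 6(w=4)
  2: 1(w=4), 3(w=9), 5(w=1), 6(w=3), 7(w=1)
  3: 2(w=9), 4(w=2), 5(w=7), 6(w=4), 8(w=3)
  4: 1(w=3), 3(w=2), 5(w=4), 7(w=2)
  5: 2(w=1), 3(w=7), 4(w=4), 6(w=4)
  6: 1(w=4), 2(w=3), 3(w=4), 5(w=4)
  7: 2(w=1), 4(w=2), 8(w=2)
  8: 3(w=3), 7(w=2)

Step 2: Apply Dijkstra's algorithm from vertex 8:
  Visit vertex 8 (distance=0)
    Update dist[3] = 3
    Update dist[7] = 2
  Visit vertex 7 (distance=2)
    Update dist[2] = 3
    Update dist[4] = 4
  Visit vertex 2 (distance=3)
    Update dist[1] = 7
    Update dist[5] = 4
    Update dist[6] = 6
  Visit vertex 3 (distance=3)
  Visit vertex 4 (distance=4)
  Visit vertex 5 (distance=4)
  Visit vertex 6 (distance=6)

Step 3: Shortest path: 8 -> 7 -> 2 -> 6
Total weight: 2 + 1 + 3 = 6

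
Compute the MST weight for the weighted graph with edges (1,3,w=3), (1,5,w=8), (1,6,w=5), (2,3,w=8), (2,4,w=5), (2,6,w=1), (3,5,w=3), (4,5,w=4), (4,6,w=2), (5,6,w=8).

Apply Kruskal's algorithm (sort edges by weight, add if no cycle):

Sorted edges by weight:
  (2,6) w=1
  (4,6) w=2
  (1,3) w=3
  (3,5) w=3
  (4,5) w=4
  (1,6) w=5
  (2,4) w=5
  (1,5) w=8
  (2,3) w=8
  (5,6) w=8

Add edge (2,6) w=1 -- no cycle. Running total: 1
Add edge (4,6) w=2 -- no cycle. Running total: 3
Add edge (1,3) w=3 -- no cycle. Running total: 6
Add edge (3,5) w=3 -- no cycle. Running total: 9
Add edge (4,5) w=4 -- no cycle. Running total: 13

MST edges: (2,6,w=1), (4,6,w=2), (1,3,w=3), (3,5,w=3), (4,5,w=4)
Total MST weight: 1 + 2 + 3 + 3 + 4 = 13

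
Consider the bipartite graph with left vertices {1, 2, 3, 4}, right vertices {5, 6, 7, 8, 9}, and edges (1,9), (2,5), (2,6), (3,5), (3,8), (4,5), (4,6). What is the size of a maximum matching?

Step 1: List the neighbors of each left vertex:
  1: 9
  2: 5, 6
  3: 5, 8
  4: 5, 6

Step 2: Greedily match left vertices, then look for augmenting paths:
  Match 1 -- 9
  Match 2 -- 5
  Match 3 -- 8
  Match 4 -- 6
  No augmenting path remains.

Step 3: Verify this is maximum:
  Matching size 4 = min(|L|, |R|) = min(4, 5), which is an upper bound, so this matching is maximum.

Maximum matching: {(1,9), (2,5), (3,8), (4,6)}
Size: 4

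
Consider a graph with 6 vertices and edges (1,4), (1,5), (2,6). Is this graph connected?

Step 1: Build adjacency list from edges:
  1: 4, 5
  2: 6
  3: (none)
  4: 1
  5: 1
  6: 2

Step 2: Run BFS/DFS from vertex 1:
  Visited: {1, 4, 5}
  Reached 3 of 6 vertices

Step 3: Only 3 of 6 vertices reached. Graph is disconnected.
Connected components: {1, 4, 5}, {2, 6}, {3}
Answer: No, the graph is not connected (3 components).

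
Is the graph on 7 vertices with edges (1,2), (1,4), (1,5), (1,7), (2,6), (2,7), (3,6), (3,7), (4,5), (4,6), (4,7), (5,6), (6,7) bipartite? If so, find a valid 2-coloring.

Step 1: Attempt 2-coloring using BFS:
  Start at vertex 1, assign color 0
  Color vertex 2 with color 1 (neighbor of 1)
  Color vertex 4 with color 1 (neighbor of 1)
  Color vertex 5 with color 1 (neighbor of 1)
  Color vertex 7 with color 1 (neighbor of 1)
  Color vertex 6 with color 0 (neighbor of 2)

Step 2: Conflict found! Vertices 2 and 7 are adjacent but have the same color.
This means the graph contains an odd cycle.

The graph is NOT bipartite.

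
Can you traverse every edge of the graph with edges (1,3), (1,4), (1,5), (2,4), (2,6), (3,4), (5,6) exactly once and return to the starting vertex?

Step 1: Find the degree of each vertex:
  deg(1) = 3
  deg(2) = 2
  deg(3) = 2
  deg(4) = 3
  deg(5) = 2
  deg(6) = 2

Step 2: Count vertices with odd degree:
  Odd-degree vertices: 1, 4 (2 total)

Step 3: Apply Euler's theorem:
  - Eulerian circuit exists iff graph is connected and all vertices have even degree
  - Eulerian path exists iff graph is connected and has 0 or 2 odd-degree vertices

Graph is connected with exactly 2 odd-degree vertices (1, 4).
Eulerian path exists (starting and ending at the odd-degree vertices), but no Eulerian circuit.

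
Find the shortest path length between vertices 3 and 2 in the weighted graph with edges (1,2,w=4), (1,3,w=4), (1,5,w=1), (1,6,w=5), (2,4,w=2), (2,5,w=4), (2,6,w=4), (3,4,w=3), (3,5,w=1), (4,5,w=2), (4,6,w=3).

Step 1: Build adjacency list with weights:
  1: 2(w=4), 3(w=4), 5(w=1), 6(w=5)
  2: 1(w=4), 4(w=2), 5(w=4), 6(w=4)
  3: 1(w=4), 4(w=3), 5(w=1)
  4: 2(w=2), 3(w=3), 5(w=2), 6(w=3)
  5: 1(w=1), 2(w=4), 3(w=1), 4(w=2)
  6: 1(w=5), 2(w=4), 4(w=3)

Step 2: Apply Dijkstra's algorithm from vertex 3:
  Visit vertex 3 (distance=0)
    Update dist[1] = 4
    Update dist[4] = 3
    Update dist[5] = 1
  Visit vertex 5 (distance=1)
    Update dist[1] = 2
    Update dist[2] = 5
  Visit vertex 1 (distance=2)
    Update dist[6] = 7
  Visit vertex 4 (distance=3)
    Update dist[6] = 6
  Visit vertex 2 (distance=5)

Step 3: Shortest path: 3 -> 4 -> 2
Total weight: 3 + 2 = 5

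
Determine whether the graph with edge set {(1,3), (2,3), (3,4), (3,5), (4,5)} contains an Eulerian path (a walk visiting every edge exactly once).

Step 1: Find the degree of each vertex:
  deg(1) = 1
  deg(2) = 1
  deg(3) = 4
  deg(4) = 2
  deg(5) = 2

Step 2: Count vertices with odd degree:
  Odd-degree vertices: 1, 2 (2 total)

Step 3: Apply Euler's theorem:
  - Eulerian circuit exists iff graph is connected and all vertices have even degree
  - Eulerian path exists iff graph is connected and has 0 or 2 odd-degree vertices

Graph is connected with exactly 2 odd-degree vertices (1, 2).
Eulerian path exists (starting and ending at the odd-degree vertices), but no Eulerian circuit.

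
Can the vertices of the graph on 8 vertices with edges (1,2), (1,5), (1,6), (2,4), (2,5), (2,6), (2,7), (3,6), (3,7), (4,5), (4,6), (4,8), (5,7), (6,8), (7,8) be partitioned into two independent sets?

Step 1: Attempt 2-coloring using BFS:
  Start at vertex 1, assign color 0
  Color vertex 2 with color 1 (neighbor of 1)
  Color vertex 5 with color 1 (neighbor of 1)
  Color vertex 6 with color 1 (neighbor of 1)
  Color vertex 4 with color 0 (neighbor of 2)

Step 2: Conflict found! Vertices 2 and 5 are adjacent but have the same color.
This means the graph contains an odd cycle.

The graph is NOT bipartite.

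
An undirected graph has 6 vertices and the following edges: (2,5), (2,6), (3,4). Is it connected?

Step 1: Build adjacency list from edges:
  1: (none)
  2: 5, 6
  3: 4
  4: 3
  5: 2
  6: 2

Step 2: Run BFS/DFS from vertex 1:
  Visited: {1}
  Reached 1 of 6 vertices

Step 3: Only 1 of 6 vertices reached. Graph is disconnected.
Connected components: {1}, {2, 5, 6}, {3, 4}
Answer: No, the graph is not connected (3 components).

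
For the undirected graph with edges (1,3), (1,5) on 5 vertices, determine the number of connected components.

Step 1: Build adjacency list from edges:
  1: 3, 5
  2: (none)
  3: 1
  4: (none)
  5: 1

Step 2: Run BFS/DFS from vertex 1:
  Visited: {1, 3, 5}
  Reached 3 of 5 vertices

Step 3: Only 3 of 5 vertices reached. Graph is disconnected.
Connected components: {1, 3, 5}, {2}, {4}
Number of connected components: 3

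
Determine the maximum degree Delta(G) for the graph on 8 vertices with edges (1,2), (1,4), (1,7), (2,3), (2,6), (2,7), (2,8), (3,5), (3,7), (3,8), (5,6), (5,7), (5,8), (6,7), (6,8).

Step 1: Count edges incident to each vertex:
  deg(1) = 3 (neighbors: 2, 4, 7)
  deg(2) = 5 (neighbors: 1, 3, 6, 7, 8)
  deg(3) = 4 (neighbors: 2, 5, 7, 8)
  deg(4) = 1 (neighbors: 1)
  deg(5) = 4 (neighbors: 3, 6, 7, 8)
  deg(6) = 4 (neighbors: 2, 5, 7, 8)
  deg(7) = 5 (neighbors: 1, 2, 3, 5, 6)
  deg(8) = 4 (neighbors: 2, 3, 5, 6)

Step 2: Find maximum:
  max(3, 5, 4, 1, 4, 4, 5, 4) = 5 (vertex 2)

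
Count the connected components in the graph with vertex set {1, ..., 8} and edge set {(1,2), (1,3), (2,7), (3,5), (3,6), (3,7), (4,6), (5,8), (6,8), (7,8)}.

Step 1: Build adjacency list from edges:
  1: 2, 3
  2: 1, 7
  3: 1, 5, 6, 7
  4: 6
  5: 3, 8
  6: 3, 4, 8
  7: 2, 3, 8
  8: 5, 6, 7

Step 2: Run BFS/DFS from vertex 1:
  Visited: {1, 2, 3, 7, 5, 6, 8, 4}
  Reached 8 of 8 vertices

Step 3: All 8 vertices reached from vertex 1, so the graph is connected.
Number of connected components: 1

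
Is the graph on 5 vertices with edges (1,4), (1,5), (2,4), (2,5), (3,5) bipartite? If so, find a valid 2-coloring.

Step 1: Attempt 2-coloring using BFS:
  Start at vertex 1, assign color 0
  Color vertex 4 with color 1 (neighbor of 1)
  Color vertex 5 with color 1 (neighbor of 1)
  Color vertex 2 with color 0 (neighbor of 4)
  Color vertex 3 with color 0 (neighbor of 5)

Step 2: 2-coloring succeeded. No conflicts found.
  Set A (color 0): {1, 2, 3}
  Set B (color 1): {4, 5}

The graph is bipartite with partition {1, 2, 3}, {4, 5}.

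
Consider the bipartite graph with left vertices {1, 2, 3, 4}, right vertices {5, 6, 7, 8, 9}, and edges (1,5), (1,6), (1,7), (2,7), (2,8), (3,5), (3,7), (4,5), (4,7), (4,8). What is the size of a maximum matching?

Step 1: List the neighbors of each left vertex:
  1: 5, 6, 7
  2: 7, 8
  3: 5, 7
  4: 5, 7, 8

Step 2: Greedily match left vertices, then look for augmenting paths:
  Match 1 -- 6
  Match 2 -- 7
  Match 3 -- 5
  Match 4 -- 8
  No augmenting path remains.

Step 3: Verify this is maximum:
  Matching size 4 = min(|L|, |R|) = min(4, 5), which is an upper bound, so this matching is maximum.

Maximum matching: {(1,6), (2,7), (3,5), (4,8)}
Size: 4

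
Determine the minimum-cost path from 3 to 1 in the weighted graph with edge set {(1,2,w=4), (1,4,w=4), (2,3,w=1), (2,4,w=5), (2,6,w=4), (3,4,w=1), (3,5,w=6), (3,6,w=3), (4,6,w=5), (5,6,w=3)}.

Step 1: Build adjacency list with weights:
  1: 2(w=4), 4(w=4)
  2: 1(w=4), 3(w=1), 4(w=5), 6(w=4)
  3: 2(w=1), 4(w=1), 5(w=6), 6(w=3)
  4: 1(w=4), 2(w=5), 3(w=1), 6(w=5)
  5: 3(w=6), 6(w=3)
  6: 2(w=4), 3(w=3), 4(w=5), 5(w=3)

Step 2: Apply Dijkstra's algorithm from vertex 3:
  Visit vertex 3 (distance=0)
    Update dist[2] = 1
    Update dist[4] = 1
    Update dist[5] = 6
    Update dist[6] = 3
  Visit vertex 2 (distance=1)
    Update dist[1] = 5
  Visit vertex 4 (distance=1)
  Visit vertex 6 (distance=3)
  Visit vertex 1 (distance=5)

Step 3: Shortest path: 3 -> 2 -> 1
Total weight: 1 + 4 = 5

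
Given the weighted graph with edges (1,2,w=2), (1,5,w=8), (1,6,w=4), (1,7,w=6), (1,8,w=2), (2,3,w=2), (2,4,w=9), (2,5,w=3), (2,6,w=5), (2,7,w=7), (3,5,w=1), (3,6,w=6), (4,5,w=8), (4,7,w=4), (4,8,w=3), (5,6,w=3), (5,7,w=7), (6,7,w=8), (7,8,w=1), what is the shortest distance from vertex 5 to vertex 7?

Step 1: Build adjacency list with weights:
  1: 2(w=2), 5(w=8), 6(w=4), 7(w=6), 8(w=2)
  2: 1(w=2), 3(w=2), 4(w=9), 5(w=3), 6(w=5), 7(w=7)
  3: 2(w=2), 5(w=1), 6(w=6)
  4: 2(w=9), 5(w=8), 7(w=4), 8(w=3)
  5: 1(w=8), 2(w=3), 3(w=1), 4(w=8), 6(w=3), 7(w=7)
  6: 1(w=4), 2(w=5), 3(w=6), 5(w=3), 7(w=8)
  7: 1(w=6), 2(w=7), 4(w=4), 5(w=7), 6(w=8), 8(w=1)
  8: 1(w=2), 4(w=3), 7(w=1)

Step 2: Apply Dijkstra's algorithm from vertex 5:
  Visit vertex 5 (distance=0)
    Update dist[1] = 8
    Update dist[2] = 3
    Update dist[3] = 1
    Update dist[4] = 8
    Update dist[6] = 3
    Update dist[7] = 7
  Visit vertex 3 (distance=1)
  Visit vertex 2 (distance=3)
    Update dist[1] = 5
  Visit vertex 6 (distance=3)
  Visit vertex 1 (distance=5)
    Update dist[8] = 7
  Visit vertex 7 (distance=7)

Step 3: Shortest path: 5 -> 7
Total weight: 7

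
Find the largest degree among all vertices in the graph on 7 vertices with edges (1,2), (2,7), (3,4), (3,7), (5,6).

Step 1: Count edges incident to each vertex:
  deg(1) = 1 (neighbors: 2)
  deg(2) = 2 (neighbors: 1, 7)
  deg(3) = 2 (neighbors: 4, 7)
  deg(4) = 1 (neighbors: 3)
  deg(5) = 1 (neighbors: 6)
  deg(6) = 1 (neighbors: 5)
  deg(7) = 2 (neighbors: 2, 3)

Step 2: Find maximum:
  max(1, 2, 2, 1, 1, 1, 2) = 2 (vertex 2)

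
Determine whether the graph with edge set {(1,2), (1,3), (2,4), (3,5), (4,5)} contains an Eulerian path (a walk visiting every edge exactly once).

Step 1: Find the degree of each vertex:
  deg(1) = 2
  deg(2) = 2
  deg(3) = 2
  deg(4) = 2
  deg(5) = 2

Step 2: Count vertices with odd degree:
  All vertices have even degree (0 odd-degree vertices)

Step 3: Apply Euler's theorem:
  - Eulerian circuit exists iff graph is connected and all vertices have even degree
  - Eulerian path exists iff graph is connected and has 0 or 2 odd-degree vertices

Graph is connected with 0 odd-degree vertices.
Both Eulerian circuit and Eulerian path exist.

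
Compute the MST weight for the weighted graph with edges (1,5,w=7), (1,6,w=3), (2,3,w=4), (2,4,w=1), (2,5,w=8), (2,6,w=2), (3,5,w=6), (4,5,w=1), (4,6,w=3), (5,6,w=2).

Apply Kruskal's algorithm (sort edges by weight, add if no cycle):

Sorted edges by weight:
  (2,4) w=1
  (4,5) w=1
  (2,6) w=2
  (5,6) w=2
  (1,6) w=3
  (4,6) w=3
  (2,3) w=4
  (3,5) w=6
  (1,5) w=7
  (2,5) w=8

Add edge (2,4) w=1 -- no cycle. Running total: 1
Add edge (4,5) w=1 -- no cycle. Running total: 2
Add edge (2,6) w=2 -- no cycle. Running total: 4
Skip edge (5,6) w=2 -- would create cycle
Add edge (1,6) w=3 -- no cycle. Running total: 7
Skip edge (4,6) w=3 -- would create cycle
Add edge (2,3) w=4 -- no cycle. Running total: 11

MST edges: (2,4,w=1), (4,5,w=1), (2,6,w=2), (1,6,w=3), (2,3,w=4)
Total MST weight: 1 + 1 + 2 + 3 + 4 = 11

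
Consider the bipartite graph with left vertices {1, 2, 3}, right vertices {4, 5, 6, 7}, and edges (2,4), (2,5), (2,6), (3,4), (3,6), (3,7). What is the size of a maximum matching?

Step 1: List the neighbors of each left vertex:
  1: (none)
  2: 4, 5, 6
  3: 4, 6, 7

Step 2: Greedily match left vertices, then look for augmenting paths:
  Match 2 -- 4
  Match 3 -- 6
  No augmenting path remains.

Step 3: Verify this is maximum:
  Matching has size 2. The vertex set {2, 3} covers every edge and has size 2; any matching has at most one edge per cover vertex, so 2 is maximum (König's theorem).

Maximum matching: {(2,4), (3,6)}
Size: 2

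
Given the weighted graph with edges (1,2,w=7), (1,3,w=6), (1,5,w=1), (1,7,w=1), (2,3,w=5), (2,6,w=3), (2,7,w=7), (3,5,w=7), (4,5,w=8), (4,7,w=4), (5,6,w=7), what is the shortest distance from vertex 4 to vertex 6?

Step 1: Build adjacency list with weights:
  1: 2(w=7), 3(w=6), 5(w=1), 7(w=1)
  2: 1(w=7), 3(w=5), 6(w=3), 7(w=7)
  3: 1(w=6), 2(w=5), 5(w=7)
  4: 5(w=8), 7(w=4)
  5: 1(w=1), 3(w=7), 4(w=8), 6(w=7)
  6: 2(w=3), 5(w=7)
  7: 1(w=1), 2(w=7), 4(w=4)

Step 2: Apply Dijkstra's algorithm from vertex 4:
  Visit vertex 4 (distance=0)
    Update dist[5] = 8
    Update dist[7] = 4
  Visit vertex 7 (distance=4)
    Update dist[1] = 5
    Update dist[2] = 11
  Visit vertex 1 (distance=5)
    Update dist[3] = 11
    Update dist[5] = 6
  Visit vertex 5 (distance=6)
    Update dist[6] = 13
  Visit vertex 2 (distance=11)
  Visit vertex 3 (distance=11)
  Visit vertex 6 (distance=13)

Step 3: Shortest path: 4 -> 7 -> 1 -> 5 -> 6
Total weight: 4 + 1 + 1 + 7 = 13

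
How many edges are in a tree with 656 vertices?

A tree on n vertices always has exactly n - 1 edges.
For n = 656: edges = 656 - 1 = 655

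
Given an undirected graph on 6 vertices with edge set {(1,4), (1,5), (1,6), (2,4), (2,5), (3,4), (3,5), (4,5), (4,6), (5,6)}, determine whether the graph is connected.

Step 1: Build adjacency list from edges:
  1: 4, 5, 6
  2: 4, 5
  3: 4, 5
  4: 1, 2, 3, 5, 6
  5: 1, 2, 3, 4, 6
  6: 1, 4, 5

Step 2: Run BFS/DFS from vertex 1:
  Visited: {1, 4, 5, 6, 2, 3}
  Reached 6 of 6 vertices

Step 3: All 6 vertices reached from vertex 1, so the graph is connected.
Answer: Yes, the graph is connected.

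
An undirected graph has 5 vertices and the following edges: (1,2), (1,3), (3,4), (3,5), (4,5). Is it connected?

Step 1: Build adjacency list from edges:
  1: 2, 3
  2: 1
  3: 1, 4, 5
  4: 3, 5
  5: 3, 4

Step 2: Run BFS/DFS from vertex 1:
  Visited: {1, 2, 3, 4, 5}
  Reached 5 of 5 vertices

Step 3: All 5 vertices reached from vertex 1, so the graph is connected.
Answer: Yes, the graph is connected.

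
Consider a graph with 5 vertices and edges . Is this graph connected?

Step 1: Build adjacency list from edges:
  1: (none)
  2: (none)
  3: (none)
  4: (none)
  5: (none)

Step 2: Run BFS/DFS from vertex 1:
  Visited: {1}
  Reached 1 of 5 vertices

Step 3: Only 1 of 5 vertices reached. Graph is disconnected.
Connected components: {1}, {2}, {3}, {4}, {5}
Answer: No, the graph is not connected (5 components).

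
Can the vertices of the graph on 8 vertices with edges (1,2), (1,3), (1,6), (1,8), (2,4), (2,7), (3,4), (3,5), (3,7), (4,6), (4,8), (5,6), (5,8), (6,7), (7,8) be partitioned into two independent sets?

Step 1: Attempt 2-coloring using BFS:
  Start at vertex 1, assign color 0
  Color vertex 2 with color 1 (neighbor of 1)
  Color vertex 3 with color 1 (neighbor of 1)
  Color vertex 6 with color 1 (neighbor of 1)
  Color vertex 8 with color 1 (neighbor of 1)
  Color vertex 4 with color 0 (neighbor of 2)
  Color vertex 7 with color 0 (neighbor of 2)
  Color vertex 5 with color 0 (neighbor of 3)

Step 2: 2-coloring succeeded. No conflicts found.
  Set A (color 0): {1, 4, 5, 7}
  Set B (color 1): {2, 3, 6, 8}

The graph is bipartite with partition {1, 4, 5, 7}, {2, 3, 6, 8}.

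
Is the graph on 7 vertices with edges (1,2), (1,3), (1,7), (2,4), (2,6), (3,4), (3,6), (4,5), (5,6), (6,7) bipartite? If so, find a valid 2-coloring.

Step 1: Attempt 2-coloring using BFS:
  Start at vertex 1, assign color 0
  Color vertex 2 with color 1 (neighbor of 1)
  Color vertex 3 with color 1 (neighbor of 1)
  Color vertex 7 with color 1 (neighbor of 1)
  Color vertex 4 with color 0 (neighbor of 2)
  Color vertex 6 with color 0 (neighbor of 2)
  Color vertex 5 with color 1 (neighbor of 4)

Step 2: 2-coloring succeeded. No conflicts found.
  Set A (color 0): {1, 4, 6}
  Set B (color 1): {2, 3, 5, 7}

The graph is bipartite with partition {1, 4, 6}, {2, 3, 5, 7}.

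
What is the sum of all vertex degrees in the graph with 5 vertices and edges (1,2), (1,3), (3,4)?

Step 1: Count edges incident to each vertex:
  deg(1) = 2 (neighbors: 2, 3)
  deg(2) = 1 (neighbors: 1)
  deg(3) = 2 (neighbors: 1, 4)
  deg(4) = 1 (neighbors: 3)
  deg(5) = 0 (neighbors: none)

Step 2: Sum all degrees:
  2 + 1 + 2 + 1 + 0 = 6

Verification: sum of degrees = 2 * |E| = 2 * 3 = 6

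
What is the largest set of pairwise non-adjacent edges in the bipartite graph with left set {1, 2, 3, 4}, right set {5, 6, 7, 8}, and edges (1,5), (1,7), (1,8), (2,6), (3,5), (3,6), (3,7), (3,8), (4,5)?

Step 1: List the neighbors of each left vertex:
  1: 5, 7, 8
  2: 6
  3: 5, 6, 7, 8
  4: 5

Step 2: Greedily match left vertices, then look for augmenting paths:
  Match 1 -- 8
  Match 2 -- 6
  Match 3 -- 7
  Match 4 -- 5
  No augmenting path remains.

Step 3: Verify this is maximum:
  Matching size 4 = min(|L|, |R|) = min(4, 4), which is an upper bound, so this matching is maximum.

Maximum matching: {(1,8), (2,6), (3,7), (4,5)}
Size: 4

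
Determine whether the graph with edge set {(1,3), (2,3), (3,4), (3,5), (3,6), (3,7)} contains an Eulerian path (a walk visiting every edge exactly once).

Step 1: Find the degree of each vertex:
  deg(1) = 1
  deg(2) = 1
  deg(3) = 6
  deg(4) = 1
  deg(5) = 1
  deg(6) = 1
  deg(7) = 1

Step 2: Count vertices with odd degree:
  Odd-degree vertices: 1, 2, 4, 5, 6, 7 (6 total)

Step 3: Apply Euler's theorem:
  - Eulerian circuit exists iff graph is connected and all vertices have even degree
  - Eulerian path exists iff graph is connected and has 0 or 2 odd-degree vertices

Graph has 6 odd-degree vertices (need 0 or 2).
Neither Eulerian path nor Eulerian circuit exists.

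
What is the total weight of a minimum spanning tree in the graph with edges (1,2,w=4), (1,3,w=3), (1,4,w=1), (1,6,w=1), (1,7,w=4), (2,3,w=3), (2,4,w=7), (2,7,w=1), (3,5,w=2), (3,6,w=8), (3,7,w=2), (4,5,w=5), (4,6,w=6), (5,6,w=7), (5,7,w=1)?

Apply Kruskal's algorithm (sort edges by weight, add if no cycle):

Sorted edges by weight:
  (1,6) w=1
  (1,4) w=1
  (2,7) w=1
  (5,7) w=1
  (3,5) w=2
  (3,7) w=2
  (1,3) w=3
  (2,3) w=3
  (1,2) w=4
  (1,7) w=4
  (4,5) w=5
  (4,6) w=6
  (2,4) w=7
  (5,6) w=7
  (3,6) w=8

Add edge (1,6) w=1 -- no cycle. Running total: 1
Add edge (1,4) w=1 -- no cycle. Running total: 2
Add edge (2,7) w=1 -- no cycle. Running total: 3
Add edge (5,7) w=1 -- no cycle. Running total: 4
Add edge (3,5) w=2 -- no cycle. Running total: 6
Skip edge (3,7) w=2 -- would create cycle
Add edge (1,3) w=3 -- no cycle. Running total: 9

MST edges: (1,6,w=1), (1,4,w=1), (2,7,w=1), (5,7,w=1), (3,5,w=2), (1,3,w=3)
Total MST weight: 1 + 1 + 1 + 1 + 2 + 3 = 9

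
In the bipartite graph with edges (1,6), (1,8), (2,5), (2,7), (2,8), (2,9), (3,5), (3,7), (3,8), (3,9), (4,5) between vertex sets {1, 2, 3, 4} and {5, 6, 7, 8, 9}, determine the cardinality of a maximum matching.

Step 1: List the neighbors of each left vertex:
  1: 6, 8
  2: 5, 7, 8, 9
  3: 5, 7, 8, 9
  4: 5

Step 2: Greedily match left vertices, then look for augmenting paths:
  Match 1 -- 6
  Match 2 -- 8
  Match 3 -- 7
  Match 4 -- 5
  No augmenting path remains.

Step 3: Verify this is maximum:
  Matching size 4 = min(|L|, |R|) = min(4, 5), which is an upper bound, so this matching is maximum.

Maximum matching: {(1,6), (2,8), (3,7), (4,5)}
Size: 4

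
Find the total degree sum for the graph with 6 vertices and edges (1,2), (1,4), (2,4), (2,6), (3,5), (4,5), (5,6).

Step 1: Count edges incident to each vertex:
  deg(1) = 2 (neighbors: 2, 4)
  deg(2) = 3 (neighbors: 1, 4, 6)
  deg(3) = 1 (neighbors: 5)
  deg(4) = 3 (neighbors: 1, 2, 5)
  deg(5) = 3 (neighbors: 3, 4, 6)
  deg(6) = 2 (neighbors: 2, 5)

Step 2: Sum all degrees:
  2 + 3 + 1 + 3 + 3 + 2 = 14

Verification: sum of degrees = 2 * |E| = 2 * 7 = 14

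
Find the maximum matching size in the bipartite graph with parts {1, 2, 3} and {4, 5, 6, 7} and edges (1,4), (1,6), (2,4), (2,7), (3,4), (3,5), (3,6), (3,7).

Step 1: List the neighbors of each left vertex:
  1: 4, 6
  2: 4, 7
  3: 4, 5, 6, 7

Step 2: Greedily match left vertices, then look for augmenting paths:
  Match 1 -- 4
  Match 2 -- 7
  Match 3 -- 5
  No augmenting path remains.

Step 3: Verify this is maximum:
  Matching size 3 = min(|L|, |R|) = min(3, 4), which is an upper bound, so this matching is maximum.

Maximum matching: {(1,4), (2,7), (3,5)}
Size: 3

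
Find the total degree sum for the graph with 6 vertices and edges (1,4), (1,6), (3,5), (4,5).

Step 1: Count edges incident to each vertex:
  deg(1) = 2 (neighbors: 4, 6)
  deg(2) = 0 (neighbors: none)
  deg(3) = 1 (neighbors: 5)
  deg(4) = 2 (neighbors: 1, 5)
  deg(5) = 2 (neighbors: 3, 4)
  deg(6) = 1 (neighbors: 1)

Step 2: Sum all degrees:
  2 + 0 + 1 + 2 + 2 + 1 = 8

Verification: sum of degrees = 2 * |E| = 2 * 4 = 8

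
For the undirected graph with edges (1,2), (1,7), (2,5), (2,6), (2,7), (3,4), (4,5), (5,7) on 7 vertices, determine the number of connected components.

Step 1: Build adjacency list from edges:
  1: 2, 7
  2: 1, 5, 6, 7
  3: 4
  4: 3, 5
  5: 2, 4, 7
  6: 2
  7: 1, 2, 5

Step 2: Run BFS/DFS from vertex 1:
  Visited: {1, 2, 7, 5, 6, 4, 3}
  Reached 7 of 7 vertices

Step 3: All 7 vertices reached from vertex 1, so the graph is connected.
Number of connected components: 1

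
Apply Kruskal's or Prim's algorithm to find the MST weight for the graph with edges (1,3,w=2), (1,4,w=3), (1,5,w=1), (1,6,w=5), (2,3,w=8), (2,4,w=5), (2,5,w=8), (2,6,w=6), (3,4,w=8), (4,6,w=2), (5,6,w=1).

Apply Kruskal's algorithm (sort edges by weight, add if no cycle):

Sorted edges by weight:
  (1,5) w=1
  (5,6) w=1
  (1,3) w=2
  (4,6) w=2
  (1,4) w=3
  (1,6) w=5
  (2,4) w=5
  (2,6) w=6
  (2,5) w=8
  (2,3) w=8
  (3,4) w=8

Add edge (1,5) w=1 -- no cycle. Running total: 1
Add edge (5,6) w=1 -- no cycle. Running total: 2
Add edge (1,3) w=2 -- no cycle. Running total: 4
Add edge (4,6) w=2 -- no cycle. Running total: 6
Skip edge (1,4) w=3 -- would create cycle
Skip edge (1,6) w=5 -- would create cycle
Add edge (2,4) w=5 -- no cycle. Running total: 11

MST edges: (1,5,w=1), (5,6,w=1), (1,3,w=2), (4,6,w=2), (2,4,w=5)
Total MST weight: 1 + 1 + 2 + 2 + 5 = 11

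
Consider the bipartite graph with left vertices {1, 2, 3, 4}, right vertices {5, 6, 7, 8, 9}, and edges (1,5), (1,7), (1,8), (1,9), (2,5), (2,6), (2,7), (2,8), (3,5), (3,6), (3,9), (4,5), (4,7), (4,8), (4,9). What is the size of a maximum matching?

Step 1: List the neighbors of each left vertex:
  1: 5, 7, 8, 9
  2: 5, 6, 7, 8
  3: 5, 6, 9
  4: 5, 7, 8, 9

Step 2: Greedily match left vertices, then look for augmenting paths:
  Match 1 -- 5
  Match 2 -- 6
  Match 3 -- 9
  Match 4 -- 7
  No augmenting path remains.

Step 3: Verify this is maximum:
  Matching size 4 = min(|L|, |R|) = min(4, 5), which is an upper bound, so this matching is maximum.

Maximum matching: {(1,5), (2,6), (3,9), (4,7)}
Size: 4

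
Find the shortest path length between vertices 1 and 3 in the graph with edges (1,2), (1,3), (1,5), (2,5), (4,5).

Step 1: Build adjacency list:
  1: 2, 3, 5
  2: 1, 5
  3: 1
  4: 5
  5: 1, 2, 4

Step 2: BFS from vertex 1 to find shortest path to 3:
  vertex 2 reached at distance 1
  vertex 3 reached at distance 1

Step 3: Shortest path: 1 -> 3
Path length: 1 edge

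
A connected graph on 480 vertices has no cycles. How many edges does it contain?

A tree on n vertices always has exactly n - 1 edges.
For n = 480: edges = 480 - 1 = 479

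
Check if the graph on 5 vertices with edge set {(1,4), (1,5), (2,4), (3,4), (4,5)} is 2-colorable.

Step 1: Attempt 2-coloring using BFS:
  Start at vertex 1, assign color 0
  Color vertex 4 with color 1 (neighbor of 1)
  Color vertex 5 with color 1 (neighbor of 1)
  Color vertex 2 with color 0 (neighbor of 4)
  Color vertex 3 with color 0 (neighbor of 4)

Step 2: Conflict found! Vertices 4 and 5 are adjacent but have the same color.
This means the graph contains an odd cycle.

The graph is NOT bipartite.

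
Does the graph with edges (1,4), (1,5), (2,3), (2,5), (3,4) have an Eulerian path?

Step 1: Find the degree of each vertex:
  deg(1) = 2
  deg(2) = 2
  deg(3) = 2
  deg(4) = 2
  deg(5) = 2

Step 2: Count vertices with odd degree:
  All vertices have even degree (0 odd-degree vertices)

Step 3: Apply Euler's theorem:
  - Eulerian circuit exists iff graph is connected and all vertices have even degree
  - Eulerian path exists iff graph is connected and has 0 or 2 odd-degree vertices

Graph is connected with 0 odd-degree vertices.
Both Eulerian circuit and Eulerian path exist.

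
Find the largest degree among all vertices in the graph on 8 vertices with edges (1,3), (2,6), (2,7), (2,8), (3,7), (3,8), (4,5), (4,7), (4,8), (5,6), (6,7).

Step 1: Count edges incident to each vertex:
  deg(1) = 1 (neighbors: 3)
  deg(2) = 3 (neighbors: 6, 7, 8)
  deg(3) = 3 (neighbors: 1, 7, 8)
  deg(4) = 3 (neighbors: 5, 7, 8)
  deg(5) = 2 (neighbors: 4, 6)
  deg(6) = 3 (neighbors: 2, 5, 7)
  deg(7) = 4 (neighbors: 2, 3, 4, 6)
  deg(8) = 3 (neighbors: 2, 3, 4)

Step 2: Find maximum:
  max(1, 3, 3, 3, 2, 3, 4, 3) = 4 (vertex 7)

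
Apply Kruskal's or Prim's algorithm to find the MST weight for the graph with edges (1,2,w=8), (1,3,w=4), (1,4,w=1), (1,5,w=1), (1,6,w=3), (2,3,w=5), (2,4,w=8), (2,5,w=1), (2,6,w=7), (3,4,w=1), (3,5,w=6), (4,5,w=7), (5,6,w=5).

Apply Kruskal's algorithm (sort edges by weight, add if no cycle):

Sorted edges by weight:
  (1,5) w=1
  (1,4) w=1
  (2,5) w=1
  (3,4) w=1
  (1,6) w=3
  (1,3) w=4
  (2,3) w=5
  (5,6) w=5
  (3,5) w=6
  (2,6) w=7
  (4,5) w=7
  (1,2) w=8
  (2,4) w=8

Add edge (1,5) w=1 -- no cycle. Running total: 1
Add edge (1,4) w=1 -- no cycle. Running total: 2
Add edge (2,5) w=1 -- no cycle. Running total: 3
Add edge (3,4) w=1 -- no cycle. Running total: 4
Add edge (1,6) w=3 -- no cycle. Running total: 7

MST edges: (1,5,w=1), (1,4,w=1), (2,5,w=1), (3,4,w=1), (1,6,w=3)
Total MST weight: 1 + 1 + 1 + 1 + 3 = 7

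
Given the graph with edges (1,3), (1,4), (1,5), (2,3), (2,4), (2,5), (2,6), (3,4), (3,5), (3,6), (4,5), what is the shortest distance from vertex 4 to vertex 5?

Step 1: Build adjacency list:
  1: 3, 4, 5
  2: 3, 4, 5, 6
  3: 1, 2, 4, 5, 6
  4: 1, 2, 3, 5
  5: 1, 2, 3, 4
  6: 2, 3

Step 2: BFS from vertex 4 to find shortest path to 5:
  vertex 1 reached at distance 1
  vertex 2 reached at distance 1
  vertex 3 reached at distance 1
  vertex 5 reached at distance 1

Step 3: Shortest path: 4 -> 5
Path length: 1 edge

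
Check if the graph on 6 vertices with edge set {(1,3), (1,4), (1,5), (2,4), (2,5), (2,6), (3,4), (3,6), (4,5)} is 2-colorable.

Step 1: Attempt 2-coloring using BFS:
  Start at vertex 1, assign color 0
  Color vertex 3 with color 1 (neighbor of 1)
  Color vertex 4 with color 1 (neighbor of 1)
  Color vertex 5 with color 1 (neighbor of 1)

Step 2: Conflict found! Vertices 3 and 4 are adjacent but have the same color.
This means the graph contains an odd cycle.

The graph is NOT bipartite.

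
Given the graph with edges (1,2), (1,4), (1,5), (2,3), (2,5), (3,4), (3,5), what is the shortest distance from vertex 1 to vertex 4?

Step 1: Build adjacency list:
  1: 2, 4, 5
  2: 1, 3, 5
  3: 2, 4, 5
  4: 1, 3
  5: 1, 2, 3

Step 2: BFS from vertex 1 to find shortest path to 4:
  vertex 2 reached at distance 1
  vertex 4 reached at distance 1

Step 3: Shortest path: 1 -> 4
Path length: 1 edge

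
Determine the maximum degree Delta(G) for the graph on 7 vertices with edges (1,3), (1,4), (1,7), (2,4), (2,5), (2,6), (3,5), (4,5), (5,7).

Step 1: Count edges incident to each vertex:
  deg(1) = 3 (neighbors: 3, 4, 7)
  deg(2) = 3 (neighbors: 4, 5, 6)
  deg(3) = 2 (neighbors: 1, 5)
  deg(4) = 3 (neighbors: 1, 2, 5)
  deg(5) = 4 (neighbors: 2, 3, 4, 7)
  deg(6) = 1 (neighbors: 2)
  deg(7) = 2 (neighbors: 1, 5)

Step 2: Find maximum:
  max(3, 3, 2, 3, 4, 1, 2) = 4 (vertex 5)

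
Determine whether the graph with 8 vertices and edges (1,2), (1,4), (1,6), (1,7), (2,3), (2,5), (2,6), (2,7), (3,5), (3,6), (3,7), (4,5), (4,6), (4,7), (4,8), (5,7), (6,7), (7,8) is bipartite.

Step 1: Attempt 2-coloring using BFS:
  Start at vertex 1, assign color 0
  Color vertex 2 with color 1 (neighbor of 1)
  Color vertex 4 with color 1 (neighbor of 1)
  Color vertex 6 with color 1 (neighbor of 1)
  Color vertex 7 with color 1 (neighbor of 1)
  Color vertex 3 with color 0 (neighbor of 2)
  Color vertex 5 with color 0 (neighbor of 2)

Step 2: Conflict found! Vertices 2 and 6 are adjacent but have the same color.
This means the graph contains an odd cycle.

The graph is NOT bipartite.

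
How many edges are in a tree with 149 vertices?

A tree on n vertices always has exactly n - 1 edges.
For n = 149: edges = 149 - 1 = 148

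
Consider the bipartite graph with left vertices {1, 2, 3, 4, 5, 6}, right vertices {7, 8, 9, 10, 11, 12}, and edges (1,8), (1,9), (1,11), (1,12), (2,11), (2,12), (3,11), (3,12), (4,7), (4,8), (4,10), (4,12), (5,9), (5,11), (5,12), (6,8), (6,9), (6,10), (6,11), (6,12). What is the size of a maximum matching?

Step 1: List the neighbors of each left vertex:
  1: 8, 9, 11, 12
  2: 11, 12
  3: 11, 12
  4: 7, 8, 10, 12
  5: 9, 11, 12
  6: 8, 9, 10, 11, 12

Step 2: Greedily match left vertices, then look for augmenting paths:
  Match 1 -- 8
  Match 2 -- 11
  Match 3 -- 12
  Match 4 -- 7
  Match 5 -- 9
  Match 6 -- 10
  No augmenting path remains.

Step 3: Verify this is maximum:
  Matching size 6 = min(|L|, |R|) = min(6, 6), which is an upper bound, so this matching is maximum.

Maximum matching: {(1,8), (2,11), (3,12), (4,7), (5,9), (6,10)}
Size: 6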